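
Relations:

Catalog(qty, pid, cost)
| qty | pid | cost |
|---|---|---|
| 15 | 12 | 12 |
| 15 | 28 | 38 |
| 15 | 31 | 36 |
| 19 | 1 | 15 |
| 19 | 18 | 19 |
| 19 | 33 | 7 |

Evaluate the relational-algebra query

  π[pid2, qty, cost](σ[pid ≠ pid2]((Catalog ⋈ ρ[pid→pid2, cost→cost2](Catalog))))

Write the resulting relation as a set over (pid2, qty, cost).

ρ[pid→pid2, cost→cost2]: schema becomes (qty, pid2, cost2); tuples unchanged.
Catalog ⋈ ρ[pid→pid2, cost→cost2](Catalog) (natural join on qty): {(15, 12, 12, 12, 12), (15, 12, 12, 28, 38), (15, 12, 12, 31, 36), (15, 28, 38, 12, 12), (15, 28, 38, 28, 38), (15, 28, 38, 31, 36), (15, 31, 36, 12, 12), (15, 31, 36, 28, 38), (15, 31, 36, 31, 36), (19, 1, 15, 1, 15), (19, 1, 15, 18, 19), (19, 1, 15, 33, 7), (19, 18, 19, 1, 15), (19, 18, 19, 18, 19), (19, 18, 19, 33, 7), (19, 33, 7, 1, 15), (19, 33, 7, 18, 19), (19, 33, 7, 33, 7)}
Filtering on pid ≠ pid2 leaves {(15, 12, 12, 28, 38), (15, 12, 12, 31, 36), (15, 28, 38, 12, 12), (15, 28, 38, 31, 36), (15, 31, 36, 12, 12), (15, 31, 36, 28, 38), (19, 1, 15, 18, 19), (19, 1, 15, 33, 7), (19, 18, 19, 1, 15), (19, 18, 19, 33, 7), (19, 33, 7, 1, 15), (19, 33, 7, 18, 19)}.
Projecting to pid2, qty, cost: {(1, 19, 19), (1, 19, 7), (12, 15, 36), (12, 15, 38), (18, 19, 15), (18, 19, 7), (28, 15, 12), (28, 15, 36), (31, 15, 12), (31, 15, 38), (33, 19, 15), (33, 19, 19)}

{(1, 19, 19), (1, 19, 7), (12, 15, 36), (12, 15, 38), (18, 19, 15), (18, 19, 7), (28, 15, 12), (28, 15, 36), (31, 15, 12), (31, 15, 38), (33, 19, 15), (33, 19, 19)}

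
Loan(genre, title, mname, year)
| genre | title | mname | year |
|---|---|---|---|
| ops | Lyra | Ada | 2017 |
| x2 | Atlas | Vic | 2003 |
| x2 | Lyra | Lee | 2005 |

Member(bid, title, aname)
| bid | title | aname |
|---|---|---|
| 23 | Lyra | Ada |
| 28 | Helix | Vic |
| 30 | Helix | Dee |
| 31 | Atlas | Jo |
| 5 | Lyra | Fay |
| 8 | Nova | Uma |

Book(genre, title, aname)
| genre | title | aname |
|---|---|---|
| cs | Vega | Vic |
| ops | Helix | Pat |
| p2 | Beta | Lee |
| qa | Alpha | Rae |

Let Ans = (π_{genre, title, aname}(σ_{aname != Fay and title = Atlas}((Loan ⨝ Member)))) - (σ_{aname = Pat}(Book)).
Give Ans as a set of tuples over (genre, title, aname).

{(x2, Atlas, Jo)}

Loan ⋈ Member (natural join on title): {(ops, Lyra, Ada, 2017, 23, Ada), (ops, Lyra, Ada, 2017, 5, Fay), (x2, Atlas, Vic, 2003, 31, Jo), (x2, Lyra, Lee, 2005, 23, Ada), (x2, Lyra, Lee, 2005, 5, Fay)}
σ[aname != Fay and title = Atlas]: keep tuples satisfying aname != Fay and title = Atlas → {(x2, Atlas, Vic, 2003, 31, Jo)}
π[genre, title, aname]: project onto (genre, title, aname) → {(x2, Atlas, Jo)}
σ[aname = Pat]: keep tuples satisfying aname = Pat → {(ops, Helix, Pat)}
Set difference of the two operands is {(x2, Atlas, Jo)}.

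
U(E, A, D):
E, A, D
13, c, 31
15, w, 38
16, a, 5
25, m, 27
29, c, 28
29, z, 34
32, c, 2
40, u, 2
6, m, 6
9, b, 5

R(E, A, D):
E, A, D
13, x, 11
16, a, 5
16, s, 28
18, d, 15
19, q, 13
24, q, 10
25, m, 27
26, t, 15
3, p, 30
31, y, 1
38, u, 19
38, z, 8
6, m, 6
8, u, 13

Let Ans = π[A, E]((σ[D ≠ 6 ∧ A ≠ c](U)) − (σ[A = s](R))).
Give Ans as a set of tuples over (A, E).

Apply σ_{D ≠ 6 ∧ A ≠ c}; surviving tuples: {(15, w, 38), (16, a, 5), (25, m, 27), (29, z, 34), (40, u, 2), (9, b, 5)}
Apply σ_{A = s}; surviving tuples: {(16, s, 28)}
Taking the difference: {(15, w, 38), (16, a, 5), (25, m, 27), (29, z, 34), (40, u, 2), (9, b, 5)}
Keep only column(s) A, E: {(a, 16), (b, 9), (m, 25), (u, 40), (w, 15), (z, 29)}

{(a, 16), (b, 9), (m, 25), (u, 40), (w, 15), (z, 29)}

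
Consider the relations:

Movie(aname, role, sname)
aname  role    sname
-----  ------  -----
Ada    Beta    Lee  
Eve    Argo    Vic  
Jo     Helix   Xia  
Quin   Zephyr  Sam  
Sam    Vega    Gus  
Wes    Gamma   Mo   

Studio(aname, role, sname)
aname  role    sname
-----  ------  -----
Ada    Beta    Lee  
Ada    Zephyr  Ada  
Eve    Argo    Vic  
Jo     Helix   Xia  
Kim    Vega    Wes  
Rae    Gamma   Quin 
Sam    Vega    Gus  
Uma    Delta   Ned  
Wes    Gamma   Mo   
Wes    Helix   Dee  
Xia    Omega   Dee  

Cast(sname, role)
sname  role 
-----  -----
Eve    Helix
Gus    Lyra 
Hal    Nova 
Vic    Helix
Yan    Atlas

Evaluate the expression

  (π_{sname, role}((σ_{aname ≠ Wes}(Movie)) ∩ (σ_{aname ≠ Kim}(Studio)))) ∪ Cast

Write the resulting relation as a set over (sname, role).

Apply σ_{aname ≠ Wes}; surviving tuples: {(Ada, Beta, Lee), (Eve, Argo, Vic), (Jo, Helix, Xia), (Quin, Zephyr, Sam), (Sam, Vega, Gus)}
Apply σ_{aname ≠ Kim}; surviving tuples: {(Ada, Beta, Lee), (Ada, Zephyr, Ada), (Eve, Argo, Vic), (Jo, Helix, Xia), (Rae, Gamma, Quin), (Sam, Vega, Gus), (Uma, Delta, Ned), (Wes, Gamma, Mo), (Wes, Helix, Dee), (Xia, Omega, Dee)}
Intersection: {(Ada, Beta, Lee), (Eve, Argo, Vic), (Jo, Helix, Xia), (Quin, Zephyr, Sam), (Sam, Vega, Gus)} with {(Ada, Beta, Lee), (Ada, Zephyr, Ada), (Eve, Argo, Vic), (Jo, Helix, Xia), (Rae, Gamma, Quin), (Sam, Vega, Gus), (Uma, Delta, Ned), (Wes, Gamma, Mo), (Wes, Helix, Dee), (Xia, Omega, Dee)} → {(Ada, Beta, Lee), (Eve, Argo, Vic), (Jo, Helix, Xia), (Sam, Vega, Gus)}
π_{sname, role} gives {(Gus, Vega), (Lee, Beta), (Vic, Argo), (Xia, Helix)}.
Union: {(Gus, Vega), (Lee, Beta), (Vic, Argo), (Xia, Helix)} with {(Eve, Helix), (Gus, Lyra), (Hal, Nova), (Vic, Helix), (Yan, Atlas)} → {(Eve, Helix), (Gus, Lyra), (Gus, Vega), (Hal, Nova), (Lee, Beta), (Vic, Argo), (Vic, Helix), (Xia, Helix), (Yan, Atlas)}

{(Eve, Helix), (Gus, Lyra), (Gus, Vega), (Hal, Nova), (Lee, Beta), (Vic, Argo), (Vic, Helix), (Xia, Helix), (Yan, Atlas)}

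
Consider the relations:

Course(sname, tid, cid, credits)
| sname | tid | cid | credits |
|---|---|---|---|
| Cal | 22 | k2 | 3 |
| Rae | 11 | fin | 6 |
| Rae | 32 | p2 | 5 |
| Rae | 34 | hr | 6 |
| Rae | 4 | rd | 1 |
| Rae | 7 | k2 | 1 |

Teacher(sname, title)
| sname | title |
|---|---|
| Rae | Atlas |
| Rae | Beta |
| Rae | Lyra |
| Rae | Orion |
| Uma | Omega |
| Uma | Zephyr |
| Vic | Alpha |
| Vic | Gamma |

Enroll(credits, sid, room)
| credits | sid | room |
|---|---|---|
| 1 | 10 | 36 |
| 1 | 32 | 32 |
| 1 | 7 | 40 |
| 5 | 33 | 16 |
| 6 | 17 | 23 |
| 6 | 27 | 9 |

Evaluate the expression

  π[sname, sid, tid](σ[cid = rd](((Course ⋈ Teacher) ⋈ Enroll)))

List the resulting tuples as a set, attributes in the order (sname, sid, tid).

{(Rae, 10, 4), (Rae, 32, 4), (Rae, 7, 4)}

Joining Course and Teacher on sname yields {(Rae, 11, fin, 6, Atlas), (Rae, 11, fin, 6, Beta), (Rae, 11, fin, 6, Lyra), (Rae, 11, fin, 6, Orion), (Rae, 32, p2, 5, Atlas), (Rae, 32, p2, 5, Beta), (Rae, 32, p2, 5, Lyra), (Rae, 32, p2, 5, Orion), (Rae, 34, hr, 6, Atlas), (Rae, 34, hr, 6, Beta), (Rae, 34, hr, 6, Lyra), (Rae, 34, hr, 6, Orion), (Rae, 4, rd, 1, Atlas), (Rae, 4, rd, 1, Beta), (Rae, 4, rd, 1, Lyra), (Rae, 4, rd, 1, Orion), (Rae, 7, k2, 1, Atlas), (Rae, 7, k2, 1, Beta), (Rae, 7, k2, 1, Lyra), (Rae, 7, k2, 1, Orion)}.
Joining (Course ⋈ Teacher) and Enroll on credits yields {(Rae, 11, fin, 6, Atlas, 17, 23), (Rae, 11, fin, 6, Atlas, 27, 9), (Rae, 11, fin, 6, Beta, 17, 23), (Rae, 11, fin, 6, Beta, 27, 9), (Rae, 11, fin, 6, Lyra, 17, 23), (Rae, 11, fin, 6, Lyra, 27, 9), (Rae, 11, fin, 6, Orion, 17, 23), (Rae, 11, fin, 6, Orion, 27, 9), (Rae, 32, p2, 5, Atlas, 33, 16), (Rae, 32, p2, 5, Beta, 33, 16), (Rae, 32, p2, 5, Lyra, 33, 16), (Rae, 32, p2, 5, Orion, 33, 16), (Rae, 34, hr, 6, Atlas, 17, 23), (Rae, 34, hr, 6, Atlas, 27, 9), (Rae, 34, hr, 6, Beta, 17, 23), (Rae, 34, hr, 6, Beta, 27, 9), (Rae, 34, hr, 6, Lyra, 17, 23), (Rae, 34, hr, 6, Lyra, 27, 9), (Rae, 34, hr, 6, Orion, 17, 23), (Rae, 34, hr, 6, Orion, 27, 9), (Rae, 4, rd, 1, Atlas, 10, 36), (Rae, 4, rd, 1, Atlas, 32, 32), (Rae, 4, rd, 1, Atlas, 7, 40), (Rae, 4, rd, 1, Beta, 10, 36), (Rae, 4, rd, 1, Beta, 32, 32), (Rae, 4, rd, 1, Beta, 7, 40), (Rae, 4, rd, 1, Lyra, 10, 36), (Rae, 4, rd, 1, Lyra, 32, 32), (Rae, 4, rd, 1, Lyra, 7, 40), (Rae, 4, rd, 1, Orion, 10, 36), (Rae, 4, rd, 1, Orion, 32, 32), (Rae, 4, rd, 1, Orion, 7, 40), (Rae, 7, k2, 1, Atlas, 10, 36), (Rae, 7, k2, 1, Atlas, 32, 32), (Rae, 7, k2, 1, Atlas, 7, 40), (Rae, 7, k2, 1, Beta, 10, 36), (Rae, 7, k2, 1, Beta, 32, 32), (Rae, 7, k2, 1, Beta, 7, 40), (Rae, 7, k2, 1, Lyra, 10, 36), (Rae, 7, k2, 1, Lyra, 32, 32), (Rae, 7, k2, 1, Lyra, 7, 40), (Rae, 7, k2, 1, Orion, 10, 36), (Rae, 7, k2, 1, Orion, 32, 32), (Rae, 7, k2, 1, Orion, 7, 40)}.
σ[cid = rd]: keep tuples satisfying cid = rd → {(Rae, 4, rd, 1, Atlas, 10, 36), (Rae, 4, rd, 1, Atlas, 32, 32), (Rae, 4, rd, 1, Atlas, 7, 40), (Rae, 4, rd, 1, Beta, 10, 36), (Rae, 4, rd, 1, Beta, 32, 32), (Rae, 4, rd, 1, Beta, 7, 40), (Rae, 4, rd, 1, Lyra, 10, 36), (Rae, 4, rd, 1, Lyra, 32, 32), (Rae, 4, rd, 1, Lyra, 7, 40), (Rae, 4, rd, 1, Orion, 10, 36), (Rae, 4, rd, 1, Orion, 32, 32), (Rae, 4, rd, 1, Orion, 7, 40)}
Keep only column(s) sname, sid, tid (9 duplicate(s) eliminated): {(Rae, 10, 4), (Rae, 32, 4), (Rae, 7, 4)}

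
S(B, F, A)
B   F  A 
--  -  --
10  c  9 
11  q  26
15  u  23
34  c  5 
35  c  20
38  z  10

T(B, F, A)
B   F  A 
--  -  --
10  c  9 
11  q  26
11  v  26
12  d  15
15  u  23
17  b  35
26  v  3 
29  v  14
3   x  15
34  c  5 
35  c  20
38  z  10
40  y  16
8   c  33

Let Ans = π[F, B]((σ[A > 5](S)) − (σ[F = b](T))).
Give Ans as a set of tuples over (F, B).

{(c, 10), (c, 35), (q, 11), (u, 15), (z, 38)}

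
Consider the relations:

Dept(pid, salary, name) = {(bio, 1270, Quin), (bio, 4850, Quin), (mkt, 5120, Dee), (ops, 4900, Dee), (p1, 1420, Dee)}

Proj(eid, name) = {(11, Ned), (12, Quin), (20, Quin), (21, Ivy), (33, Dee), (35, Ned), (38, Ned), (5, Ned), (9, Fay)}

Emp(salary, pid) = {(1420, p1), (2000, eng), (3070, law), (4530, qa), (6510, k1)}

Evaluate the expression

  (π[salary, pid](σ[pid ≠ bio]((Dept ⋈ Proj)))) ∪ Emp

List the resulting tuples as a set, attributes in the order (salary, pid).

Dept ⋈ Proj (natural join on name): {(bio, 1270, Quin, 12), (bio, 1270, Quin, 20), (bio, 4850, Quin, 12), (bio, 4850, Quin, 20), (mkt, 5120, Dee, 33), (ops, 4900, Dee, 33), (p1, 1420, Dee, 33)}
Selection pid ≠ bio: {(mkt, 5120, Dee, 33), (ops, 4900, Dee, 33), (p1, 1420, Dee, 33)}
π_{salary, pid} gives {(1420, p1), (4900, ops), (5120, mkt)}.
Taking the union: {(1420, p1), (2000, eng), (3070, law), (4530, qa), (4900, ops), (5120, mkt), (6510, k1)}

{(1420, p1), (2000, eng), (3070, law), (4530, qa), (4900, ops), (5120, mkt), (6510, k1)}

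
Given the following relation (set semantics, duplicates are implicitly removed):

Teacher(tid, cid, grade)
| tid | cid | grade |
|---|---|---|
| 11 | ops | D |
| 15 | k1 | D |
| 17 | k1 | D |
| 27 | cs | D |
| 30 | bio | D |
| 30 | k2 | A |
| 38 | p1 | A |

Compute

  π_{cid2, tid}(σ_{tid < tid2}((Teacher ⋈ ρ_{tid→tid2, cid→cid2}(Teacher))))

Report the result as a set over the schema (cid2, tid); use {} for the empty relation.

ρ[tid→tid2, cid→cid2]: schema becomes (tid2, cid2, grade); tuples unchanged.
Natural join on grade: {(11, ops, D, 11, ops), (11, ops, D, 15, k1), (11, ops, D, 17, k1), (11, ops, D, 27, cs), (11, ops, D, 30, bio), (15, k1, D, 11, ops), (15, k1, D, 15, k1), (15, k1, D, 17, k1), (15, k1, D, 27, cs), (15, k1, D, 30, bio), (17, k1, D, 11, ops), (17, k1, D, 15, k1), (17, k1, D, 17, k1), (17, k1, D, 27, cs), (17, k1, D, 30, bio), (27, cs, D, 11, ops), (27, cs, D, 15, k1), (27, cs, D, 17, k1), (27, cs, D, 27, cs), (27, cs, D, 30, bio), (30, bio, D, 11, ops), (30, bio, D, 15, k1), (30, bio, D, 17, k1), (30, bio, D, 27, cs), (30, bio, D, 30, bio), (30, k2, A, 30, k2), (30, k2, A, 38, p1), (38, p1, A, 30, k2), (38, p1, A, 38, p1)}
Selection tid < tid2: {(11, ops, D, 15, k1), (11, ops, D, 17, k1), (11, ops, D, 27, cs), (11, ops, D, 30, bio), (15, k1, D, 17, k1), (15, k1, D, 27, cs), (15, k1, D, 30, bio), (17, k1, D, 27, cs), (17, k1, D, 30, bio), (27, cs, D, 30, bio), (30, k2, A, 38, p1)}
Projecting to cid2, tid (1 duplicate(s) eliminated): {(bio, 11), (bio, 15), (bio, 17), (bio, 27), (cs, 11), (cs, 15), (cs, 17), (k1, 11), (k1, 15), (p1, 30)}

{(bio, 11), (bio, 15), (bio, 17), (bio, 27), (cs, 11), (cs, 15), (cs, 17), (k1, 11), (k1, 15), (p1, 30)}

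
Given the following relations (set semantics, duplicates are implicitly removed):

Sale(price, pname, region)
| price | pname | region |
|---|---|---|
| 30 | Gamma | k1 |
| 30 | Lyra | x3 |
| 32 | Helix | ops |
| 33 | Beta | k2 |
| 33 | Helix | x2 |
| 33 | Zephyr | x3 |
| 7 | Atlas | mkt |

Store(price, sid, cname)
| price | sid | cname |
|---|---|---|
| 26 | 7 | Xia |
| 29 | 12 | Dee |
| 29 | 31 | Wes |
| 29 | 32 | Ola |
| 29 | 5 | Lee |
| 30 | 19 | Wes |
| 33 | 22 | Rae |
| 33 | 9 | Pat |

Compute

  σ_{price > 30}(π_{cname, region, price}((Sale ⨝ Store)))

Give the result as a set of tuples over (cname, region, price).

{(Pat, k2, 33), (Pat, x2, 33), (Pat, x3, 33), (Rae, k2, 33), (Rae, x2, 33), (Rae, x3, 33)}

Sale ⋈ Store (natural join on price): {(30, Gamma, k1, 19, Wes), (30, Lyra, x3, 19, Wes), (33, Beta, k2, 22, Rae), (33, Beta, k2, 9, Pat), (33, Helix, x2, 22, Rae), (33, Helix, x2, 9, Pat), (33, Zephyr, x3, 22, Rae), (33, Zephyr, x3, 9, Pat)}
π[cname, region, price]: project onto (cname, region, price) → {(Pat, k2, 33), (Pat, x2, 33), (Pat, x3, 33), (Rae, k2, 33), (Rae, x2, 33), (Rae, x3, 33), (Wes, k1, 30), (Wes, x3, 30)}
Apply σ_{price > 30}; surviving tuples: {(Pat, k2, 33), (Pat, x2, 33), (Pat, x3, 33), (Rae, k2, 33), (Rae, x2, 33), (Rae, x3, 33)}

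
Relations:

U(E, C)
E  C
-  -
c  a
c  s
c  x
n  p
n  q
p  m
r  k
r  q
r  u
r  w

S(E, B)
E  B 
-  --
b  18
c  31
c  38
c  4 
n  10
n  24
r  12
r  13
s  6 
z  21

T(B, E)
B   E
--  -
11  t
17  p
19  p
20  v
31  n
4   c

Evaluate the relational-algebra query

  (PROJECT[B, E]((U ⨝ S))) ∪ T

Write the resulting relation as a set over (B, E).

Joining U and S on E yields {(c, a, 31), (c, a, 38), (c, a, 4), (c, s, 31), (c, s, 38), (c, s, 4), (c, x, 31), (c, x, 38), (c, x, 4), (n, p, 10), (n, p, 24), (n, q, 10), (n, q, 24), (r, k, 12), (r, k, 13), (r, q, 12), (r, q, 13), (r, u, 12), (r, u, 13), (r, w, 12), (r, w, 13)}.
Projecting to B, E (14 duplicate(s) eliminated): {(10, n), (12, r), (13, r), (24, n), (31, c), (38, c), (4, c)}
Union: {(10, n), (12, r), (13, r), (24, n), (31, c), (38, c), (4, c)} with {(11, t), (17, p), (19, p), (20, v), (31, n), (4, c)} → {(10, n), (11, t), (12, r), (13, r), (17, p), (19, p), (20, v), (24, n), (31, c), (31, n), (38, c), (4, c)}

{(10, n), (11, t), (12, r), (13, r), (17, p), (19, p), (20, v), (24, n), (31, c), (31, n), (38, c), (4, c)}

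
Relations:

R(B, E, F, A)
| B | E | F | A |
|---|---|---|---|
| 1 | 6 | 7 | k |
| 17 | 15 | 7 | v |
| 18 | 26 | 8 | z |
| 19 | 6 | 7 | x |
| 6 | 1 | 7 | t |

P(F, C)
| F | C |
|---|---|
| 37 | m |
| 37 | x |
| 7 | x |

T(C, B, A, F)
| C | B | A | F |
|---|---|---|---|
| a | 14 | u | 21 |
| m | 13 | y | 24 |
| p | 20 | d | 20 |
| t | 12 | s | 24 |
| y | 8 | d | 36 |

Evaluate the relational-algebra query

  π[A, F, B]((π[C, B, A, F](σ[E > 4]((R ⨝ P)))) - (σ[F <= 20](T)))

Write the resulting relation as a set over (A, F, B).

{(k, 7, 1), (v, 7, 17), (x, 7, 19)}

R ⋈ P (natural join on F): {(1, 6, 7, k, x), (17, 15, 7, v, x), (19, 6, 7, x, x), (6, 1, 7, t, x)}
Apply σ_{E > 4}; surviving tuples: {(1, 6, 7, k, x), (17, 15, 7, v, x), (19, 6, 7, x, x)}
Keep only column(s) C, B, A, F: {(x, 1, k, 7), (x, 17, v, 7), (x, 19, x, 7)}
Apply σ_{F <= 20}; surviving tuples: {(p, 20, d, 20)}
Taking the difference: {(x, 1, k, 7), (x, 17, v, 7), (x, 19, x, 7)}
Keep only column(s) A, F, B: {(k, 7, 1), (v, 7, 17), (x, 7, 19)}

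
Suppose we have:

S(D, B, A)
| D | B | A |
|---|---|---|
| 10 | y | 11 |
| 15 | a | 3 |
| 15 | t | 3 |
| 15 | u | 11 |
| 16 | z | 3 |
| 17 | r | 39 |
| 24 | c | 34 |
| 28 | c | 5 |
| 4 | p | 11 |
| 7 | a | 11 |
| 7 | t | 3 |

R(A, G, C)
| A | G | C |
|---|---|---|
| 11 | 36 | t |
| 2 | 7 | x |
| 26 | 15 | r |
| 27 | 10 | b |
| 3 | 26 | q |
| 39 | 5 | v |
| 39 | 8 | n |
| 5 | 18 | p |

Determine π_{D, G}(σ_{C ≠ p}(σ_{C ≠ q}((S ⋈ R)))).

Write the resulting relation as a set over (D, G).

{(10, 36), (15, 36), (17, 5), (17, 8), (4, 36), (7, 36)}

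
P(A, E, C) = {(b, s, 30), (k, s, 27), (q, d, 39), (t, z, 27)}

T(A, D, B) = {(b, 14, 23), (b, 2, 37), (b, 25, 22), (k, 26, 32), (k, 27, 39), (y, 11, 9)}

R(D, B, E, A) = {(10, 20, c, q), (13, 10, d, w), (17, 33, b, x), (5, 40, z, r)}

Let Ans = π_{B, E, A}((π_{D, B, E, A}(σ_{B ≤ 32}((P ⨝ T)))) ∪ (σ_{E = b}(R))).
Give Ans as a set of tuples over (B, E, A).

{(22, s, b), (23, s, b), (32, s, k), (33, b, x)}

Joining P and T on A yields {(b, s, 30, 14, 23), (b, s, 30, 2, 37), (b, s, 30, 25, 22), (k, s, 27, 26, 32), (k, s, 27, 27, 39)}.
σ[B ≤ 32]: keep tuples satisfying B ≤ 32 → {(b, s, 30, 14, 23), (b, s, 30, 25, 22), (k, s, 27, 26, 32)}
π[D, B, E, A]: project onto (D, B, E, A) → {(14, 23, s, b), (25, 22, s, b), (26, 32, s, k)}
σ[E = b]: keep tuples satisfying E = b → {(17, 33, b, x)}
Union: {(14, 23, s, b), (25, 22, s, b), (26, 32, s, k)} with {(17, 33, b, x)} → {(14, 23, s, b), (17, 33, b, x), (25, 22, s, b), (26, 32, s, k)}
π[B, E, A]: project onto (B, E, A) → {(22, s, b), (23, s, b), (32, s, k), (33, b, x)}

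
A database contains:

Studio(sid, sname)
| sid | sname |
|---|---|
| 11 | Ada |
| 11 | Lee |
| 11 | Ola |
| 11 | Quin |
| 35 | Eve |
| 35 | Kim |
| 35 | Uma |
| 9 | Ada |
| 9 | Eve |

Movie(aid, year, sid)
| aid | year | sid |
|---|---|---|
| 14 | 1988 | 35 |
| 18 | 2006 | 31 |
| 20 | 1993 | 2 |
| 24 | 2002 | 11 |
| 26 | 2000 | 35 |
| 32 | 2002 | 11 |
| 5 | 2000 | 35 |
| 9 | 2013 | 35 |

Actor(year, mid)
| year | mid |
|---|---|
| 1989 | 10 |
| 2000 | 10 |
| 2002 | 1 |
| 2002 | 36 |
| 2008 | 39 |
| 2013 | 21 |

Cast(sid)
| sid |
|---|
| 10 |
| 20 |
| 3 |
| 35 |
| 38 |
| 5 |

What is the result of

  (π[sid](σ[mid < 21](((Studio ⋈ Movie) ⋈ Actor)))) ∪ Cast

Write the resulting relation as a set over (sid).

Natural join on sid: {(11, Ada, 24, 2002), (11, Ada, 32, 2002), (11, Lee, 24, 2002), (11, Lee, 32, 2002), (11, Ola, 24, 2002), (11, Ola, 32, 2002), (11, Quin, 24, 2002), (11, Quin, 32, 2002), (35, Eve, 14, 1988), (35, Eve, 26, 2000), (35, Eve, 5, 2000), (35, Eve, 9, 2013), (35, Kim, 14, 1988), (35, Kim, 26, 2000), (35, Kim, 5, 2000), (35, Kim, 9, 2013), (35, Uma, 14, 1988), (35, Uma, 26, 2000), (35, Uma, 5, 2000), (35, Uma, 9, 2013)}
Natural join on year: {(11, Ada, 24, 2002, 1), (11, Ada, 24, 2002, 36), (11, Ada, 32, 2002, 1), (11, Ada, 32, 2002, 36), (11, Lee, 24, 2002, 1), (11, Lee, 24, 2002, 36), (11, Lee, 32, 2002, 1), (11, Lee, 32, 2002, 36), (11, Ola, 24, 2002, 1), (11, Ola, 24, 2002, 36), (11, Ola, 32, 2002, 1), (11, Ola, 32, 2002, 36), (11, Quin, 24, 2002, 1), (11, Quin, 24, 2002, 36), (11, Quin, 32, 2002, 1), (11, Quin, 32, 2002, 36), (35, Eve, 26, 2000, 10), (35, Eve, 5, 2000, 10), (35, Eve, 9, 2013, 21), (35, Kim, 26, 2000, 10), (35, Kim, 5, 2000, 10), (35, Kim, 9, 2013, 21), (35, Uma, 26, 2000, 10), (35, Uma, 5, 2000, 10), (35, Uma, 9, 2013, 21)}
Apply σ_{mid < 21}; surviving tuples: {(11, Ada, 24, 2002, 1), (11, Ada, 32, 2002, 1), (11, Lee, 24, 2002, 1), (11, Lee, 32, 2002, 1), (11, Ola, 24, 2002, 1), (11, Ola, 32, 2002, 1), (11, Quin, 24, 2002, 1), (11, Quin, 32, 2002, 1), (35, Eve, 26, 2000, 10), (35, Eve, 5, 2000, 10), (35, Kim, 26, 2000, 10), (35, Kim, 5, 2000, 10), (35, Uma, 26, 2000, 10), (35, Uma, 5, 2000, 10)}
π_{sid} gives {11, 35} (12 duplicate(s) eliminated).
Set union of the two operands is {10, 11, 20, 3, 35, 38, 5}.

{10, 11, 20, 3, 35, 38, 5}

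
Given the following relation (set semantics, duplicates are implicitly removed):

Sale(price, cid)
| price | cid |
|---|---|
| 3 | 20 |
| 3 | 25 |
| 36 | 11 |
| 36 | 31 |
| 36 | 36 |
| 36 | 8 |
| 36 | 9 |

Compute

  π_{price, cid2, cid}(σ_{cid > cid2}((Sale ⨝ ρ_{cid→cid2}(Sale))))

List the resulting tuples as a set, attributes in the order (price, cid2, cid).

{(3, 20, 25), (36, 11, 31), (36, 11, 36), (36, 31, 36), (36, 8, 11), (36, 8, 31), (36, 8, 36), (36, 8, 9), (36, 9, 11), (36, 9, 31), (36, 9, 36)}

ρ[cid→cid2]: schema becomes (price, cid2); tuples unchanged.
Sale ⋈ ρ_{cid→cid2}(Sale) (natural join on price): {(3, 20, 20), (3, 20, 25), (3, 25, 20), (3, 25, 25), (36, 11, 11), (36, 11, 31), (36, 11, 36), (36, 11, 8), (36, 11, 9), (36, 31, 11), (36, 31, 31), (36, 31, 36), (36, 31, 8), (36, 31, 9), (36, 36, 11), (36, 36, 31), (36, 36, 36), (36, 36, 8), (36, 36, 9), (36, 8, 11), (36, 8, 31), (36, 8, 36), (36, 8, 8), (36, 8, 9), (36, 9, 11), (36, 9, 31), (36, 9, 36), (36, 9, 8), (36, 9, 9)}
Selection cid > cid2: {(3, 25, 20), (36, 11, 8), (36, 11, 9), (36, 31, 11), (36, 31, 8), (36, 31, 9), (36, 36, 11), (36, 36, 31), (36, 36, 8), (36, 36, 9), (36, 9, 8)}
π[price, cid2, cid]: project onto (price, cid2, cid) → {(3, 20, 25), (36, 11, 31), (36, 11, 36), (36, 31, 36), (36, 8, 11), (36, 8, 31), (36, 8, 36), (36, 8, 9), (36, 9, 11), (36, 9, 31), (36, 9, 36)}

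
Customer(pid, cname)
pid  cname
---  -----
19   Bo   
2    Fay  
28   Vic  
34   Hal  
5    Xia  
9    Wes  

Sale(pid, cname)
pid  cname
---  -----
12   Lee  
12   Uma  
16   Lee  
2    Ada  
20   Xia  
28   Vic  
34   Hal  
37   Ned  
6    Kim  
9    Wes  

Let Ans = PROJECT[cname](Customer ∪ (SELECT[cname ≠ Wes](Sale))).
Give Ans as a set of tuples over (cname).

{Ada, Bo, Fay, Hal, Kim, Lee, Ned, Uma, Vic, Wes, Xia}

Apply σ_{cname ≠ Wes}; surviving tuples: {(12, Lee), (12, Uma), (16, Lee), (2, Ada), (20, Xia), (28, Vic), (34, Hal), (37, Ned), (6, Kim)}
Set union of the two operands is {(12, Lee), (12, Uma), (16, Lee), (19, Bo), (2, Ada), (2, Fay), (20, Xia), (28, Vic), (34, Hal), (37, Ned), (5, Xia), (6, Kim), (9, Wes)}.
Keep only column(s) cname (2 duplicate(s) eliminated): {Ada, Bo, Fay, Hal, Kim, Lee, Ned, Uma, Vic, Wes, Xia}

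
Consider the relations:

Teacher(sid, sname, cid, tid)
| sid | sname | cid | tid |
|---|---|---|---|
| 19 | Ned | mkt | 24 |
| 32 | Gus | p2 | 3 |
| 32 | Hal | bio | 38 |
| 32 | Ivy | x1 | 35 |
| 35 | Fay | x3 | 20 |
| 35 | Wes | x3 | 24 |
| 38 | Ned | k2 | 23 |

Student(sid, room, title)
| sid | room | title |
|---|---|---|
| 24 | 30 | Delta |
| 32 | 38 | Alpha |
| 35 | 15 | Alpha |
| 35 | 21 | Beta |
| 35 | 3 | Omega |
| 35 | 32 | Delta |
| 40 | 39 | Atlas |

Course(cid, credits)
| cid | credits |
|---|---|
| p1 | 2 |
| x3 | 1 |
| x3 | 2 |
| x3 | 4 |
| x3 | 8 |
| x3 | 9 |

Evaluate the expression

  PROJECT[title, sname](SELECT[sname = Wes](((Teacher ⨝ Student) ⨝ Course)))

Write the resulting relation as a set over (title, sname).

{(Alpha, Wes), (Beta, Wes), (Delta, Wes), (Omega, Wes)}

Teacher ⋈ Student (natural join on sid): {(32, Gus, p2, 3, 38, Alpha), (32, Hal, bio, 38, 38, Alpha), (32, Ivy, x1, 35, 38, Alpha), (35, Fay, x3, 20, 15, Alpha), (35, Fay, x3, 20, 21, Beta), (35, Fay, x3, 20, 3, Omega), (35, Fay, x3, 20, 32, Delta), (35, Wes, x3, 24, 15, Alpha), (35, Wes, x3, 24, 21, Beta), (35, Wes, x3, 24, 3, Omega), (35, Wes, x3, 24, 32, Delta)}
(Teacher ⨝ Student) ⋈ Course (natural join on cid): {(35, Fay, x3, 20, 15, Alpha, 1), (35, Fay, x3, 20, 15, Alpha, 2), (35, Fay, x3, 20, 15, Alpha, 4), (35, Fay, x3, 20, 15, Alpha, 8), (35, Fay, x3, 20, 15, Alpha, 9), (35, Fay, x3, 20, 21, Beta, 1), (35, Fay, x3, 20, 21, Beta, 2), (35, Fay, x3, 20, 21, Beta, 4), (35, Fay, x3, 20, 21, Beta, 8), (35, Fay, x3, 20, 21, Beta, 9), (35, Fay, x3, 20, 3, Omega, 1), (35, Fay, x3, 20, 3, Omega, 2), (35, Fay, x3, 20, 3, Omega, 4), (35, Fay, x3, 20, 3, Omega, 8), (35, Fay, x3, 20, 3, Omega, 9), (35, Fay, x3, 20, 32, Delta, 1), (35, Fay, x3, 20, 32, Delta, 2), (35, Fay, x3, 20, 32, Delta, 4), (35, Fay, x3, 20, 32, Delta, 8), (35, Fay, x3, 20, 32, Delta, 9), (35, Wes, x3, 24, 15, Alpha, 1), (35, Wes, x3, 24, 15, Alpha, 2), (35, Wes, x3, 24, 15, Alpha, 4), (35, Wes, x3, 24, 15, Alpha, 8), (35, Wes, x3, 24, 15, Alpha, 9), (35, Wes, x3, 24, 21, Beta, 1), (35, Wes, x3, 24, 21, Beta, 2), (35, Wes, x3, 24, 21, Beta, 4), (35, Wes, x3, 24, 21, Beta, 8), (35, Wes, x3, 24, 21, Beta, 9), (35, Wes, x3, 24, 3, Omega, 1), (35, Wes, x3, 24, 3, Omega, 2), (35, Wes, x3, 24, 3, Omega, 4), (35, Wes, x3, 24, 3, Omega, 8), (35, Wes, x3, 24, 3, Omega, 9), (35, Wes, x3, 24, 32, Delta, 1), (35, Wes, x3, 24, 32, Delta, 2), (35, Wes, x3, 24, 32, Delta, 4), (35, Wes, x3, 24, 32, Delta, 8), (35, Wes, x3, 24, 32, Delta, 9)}
Selection sname = Wes: {(35, Wes, x3, 24, 15, Alpha, 1), (35, Wes, x3, 24, 15, Alpha, 2), (35, Wes, x3, 24, 15, Alpha, 4), (35, Wes, x3, 24, 15, Alpha, 8), (35, Wes, x3, 24, 15, Alpha, 9), (35, Wes, x3, 24, 21, Beta, 1), (35, Wes, x3, 24, 21, Beta, 2), (35, Wes, x3, 24, 21, Beta, 4), (35, Wes, x3, 24, 21, Beta, 8), (35, Wes, x3, 24, 21, Beta, 9), (35, Wes, x3, 24, 3, Omega, 1), (35, Wes, x3, 24, 3, Omega, 2), (35, Wes, x3, 24, 3, Omega, 4), (35, Wes, x3, 24, 3, Omega, 8), (35, Wes, x3, 24, 3, Omega, 9), (35, Wes, x3, 24, 32, Delta, 1), (35, Wes, x3, 24, 32, Delta, 2), (35, Wes, x3, 24, 32, Delta, 4), (35, Wes, x3, 24, 32, Delta, 8), (35, Wes, x3, 24, 32, Delta, 9)}
π[title, sname]: project onto (title, sname) (16 duplicate(s) eliminated) → {(Alpha, Wes), (Beta, Wes), (Delta, Wes), (Omega, Wes)}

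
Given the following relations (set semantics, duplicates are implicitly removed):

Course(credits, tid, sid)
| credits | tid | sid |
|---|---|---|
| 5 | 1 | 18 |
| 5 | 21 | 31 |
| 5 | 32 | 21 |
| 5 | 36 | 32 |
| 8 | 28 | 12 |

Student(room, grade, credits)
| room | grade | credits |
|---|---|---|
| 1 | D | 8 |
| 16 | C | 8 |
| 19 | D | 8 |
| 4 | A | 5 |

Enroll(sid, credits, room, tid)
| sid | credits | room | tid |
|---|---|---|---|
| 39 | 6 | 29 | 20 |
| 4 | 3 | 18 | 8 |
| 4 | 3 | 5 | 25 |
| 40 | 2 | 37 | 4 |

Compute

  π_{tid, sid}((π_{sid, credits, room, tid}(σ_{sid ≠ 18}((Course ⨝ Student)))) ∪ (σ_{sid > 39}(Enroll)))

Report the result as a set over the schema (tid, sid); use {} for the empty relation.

{(21, 31), (28, 12), (32, 21), (36, 32), (4, 40)}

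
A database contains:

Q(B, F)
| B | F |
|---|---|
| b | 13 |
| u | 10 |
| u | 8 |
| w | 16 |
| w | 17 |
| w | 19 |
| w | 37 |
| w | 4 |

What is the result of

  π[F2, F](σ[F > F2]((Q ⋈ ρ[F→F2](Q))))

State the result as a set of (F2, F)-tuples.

ρ[F→F2]: schema becomes (B, F2); tuples unchanged.
Q ⋈ ρ[F→F2](Q) (natural join on B): {(b, 13, 13), (u, 10, 10), (u, 10, 8), (u, 8, 10), (u, 8, 8), (w, 16, 16), (w, 16, 17), (w, 16, 19), (w, 16, 37), (w, 16, 4), (w, 17, 16), (w, 17, 17), (w, 17, 19), (w, 17, 37), (w, 17, 4), (w, 19, 16), (w, 19, 17), (w, 19, 19), (w, 19, 37), (w, 19, 4), (w, 37, 16), (w, 37, 17), (w, 37, 19), (w, 37, 37), (w, 37, 4), (w, 4, 16), (w, 4, 17), (w, 4, 19), (w, 4, 37), (w, 4, 4)}
σ[F > F2]: keep tuples satisfying F > F2 → {(u, 10, 8), (w, 16, 4), (w, 17, 16), (w, 17, 4), (w, 19, 16), (w, 19, 17), (w, 19, 4), (w, 37, 16), (w, 37, 17), (w, 37, 19), (w, 37, 4)}
π[F2, F]: project onto (F2, F) → {(16, 17), (16, 19), (16, 37), (17, 19), (17, 37), (19, 37), (4, 16), (4, 17), (4, 19), (4, 37), (8, 10)}

{(16, 17), (16, 19), (16, 37), (17, 19), (17, 37), (19, 37), (4, 16), (4, 17), (4, 19), (4, 37), (8, 10)}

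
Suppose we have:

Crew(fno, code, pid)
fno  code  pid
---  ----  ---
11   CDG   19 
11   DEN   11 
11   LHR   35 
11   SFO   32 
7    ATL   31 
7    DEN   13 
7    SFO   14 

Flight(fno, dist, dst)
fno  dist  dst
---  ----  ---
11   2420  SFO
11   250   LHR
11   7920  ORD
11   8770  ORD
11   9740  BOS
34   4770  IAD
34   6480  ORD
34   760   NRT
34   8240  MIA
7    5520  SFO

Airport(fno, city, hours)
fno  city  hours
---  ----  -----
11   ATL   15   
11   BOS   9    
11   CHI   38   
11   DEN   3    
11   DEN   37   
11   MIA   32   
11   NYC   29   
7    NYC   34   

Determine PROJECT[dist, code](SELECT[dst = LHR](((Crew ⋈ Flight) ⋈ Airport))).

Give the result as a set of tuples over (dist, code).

{(250, CDG), (250, DEN), (250, LHR), (250, SFO)}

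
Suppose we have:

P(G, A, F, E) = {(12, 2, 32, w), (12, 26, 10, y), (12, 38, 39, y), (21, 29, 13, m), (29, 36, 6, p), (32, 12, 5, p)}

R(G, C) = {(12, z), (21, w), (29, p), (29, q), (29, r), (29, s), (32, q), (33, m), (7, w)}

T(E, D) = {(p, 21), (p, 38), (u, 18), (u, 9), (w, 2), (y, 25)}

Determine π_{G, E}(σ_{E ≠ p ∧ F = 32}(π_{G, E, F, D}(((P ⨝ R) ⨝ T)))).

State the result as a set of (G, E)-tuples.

{(12, w)}

Joining P and R on G yields {(12, 2, 32, w, z), (12, 26, 10, y, z), (12, 38, 39, y, z), (21, 29, 13, m, w), (29, 36, 6, p, p), (29, 36, 6, p, q), (29, 36, 6, p, r), (29, 36, 6, p, s), (32, 12, 5, p, q)}.
Joining (P ⨝ R) and T on E yields {(12, 2, 32, w, z, 2), (12, 26, 10, y, z, 25), (12, 38, 39, y, z, 25), (29, 36, 6, p, p, 21), (29, 36, 6, p, p, 38), (29, 36, 6, p, q, 21), (29, 36, 6, p, q, 38), (29, 36, 6, p, r, 21), (29, 36, 6, p, r, 38), (29, 36, 6, p, s, 21), (29, 36, 6, p, s, 38), (32, 12, 5, p, q, 21), (32, 12, 5, p, q, 38)}.
π_{G, E, F, D} gives {(12, w, 32, 2), (12, y, 10, 25), (12, y, 39, 25), (29, p, 6, 21), (29, p, 6, 38), (32, p, 5, 21), (32, p, 5, 38)} (6 duplicate(s) eliminated).
Apply σ_{E ≠ p ∧ F = 32}; surviving tuples: {(12, w, 32, 2)}
π_{G, E} gives {(12, w)}.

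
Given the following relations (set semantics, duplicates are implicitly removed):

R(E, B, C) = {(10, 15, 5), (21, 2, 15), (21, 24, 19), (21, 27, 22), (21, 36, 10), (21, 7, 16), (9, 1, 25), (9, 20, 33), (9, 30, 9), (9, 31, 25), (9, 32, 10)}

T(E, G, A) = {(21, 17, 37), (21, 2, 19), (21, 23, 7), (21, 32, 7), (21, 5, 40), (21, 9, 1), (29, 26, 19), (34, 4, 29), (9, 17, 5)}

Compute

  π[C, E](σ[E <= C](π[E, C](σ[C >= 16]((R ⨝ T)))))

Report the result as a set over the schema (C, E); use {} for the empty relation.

R ⋈ T (natural join on E): {(21, 2, 15, 17, 37), (21, 2, 15, 2, 19), (21, 2, 15, 23, 7), (21, 2, 15, 32, 7), (21, 2, 15, 5, 40), (21, 2, 15, 9, 1), (21, 24, 19, 17, 37), (21, 24, 19, 2, 19), (21, 24, 19, 23, 7), (21, 24, 19, 32, 7), (21, 24, 19, 5, 40), (21, 24, 19, 9, 1), (21, 27, 22, 17, 37), (21, 27, 22, 2, 19), (21, 27, 22, 23, 7), (21, 27, 22, 32, 7), (21, 27, 22, 5, 40), (21, 27, 22, 9, 1), (21, 36, 10, 17, 37), (21, 36, 10, 2, 19), (21, 36, 10, 23, 7), (21, 36, 10, 32, 7), (21, 36, 10, 5, 40), (21, 36, 10, 9, 1), (21, 7, 16, 17, 37), (21, 7, 16, 2, 19), (21, 7, 16, 23, 7), (21, 7, 16, 32, 7), (21, 7, 16, 5, 40), (21, 7, 16, 9, 1), (9, 1, 25, 17, 5), (9, 20, 33, 17, 5), (9, 30, 9, 17, 5), (9, 31, 25, 17, 5), (9, 32, 10, 17, 5)}
Filtering on C >= 16 leaves {(21, 24, 19, 17, 37), (21, 24, 19, 2, 19), (21, 24, 19, 23, 7), (21, 24, 19, 32, 7), (21, 24, 19, 5, 40), (21, 24, 19, 9, 1), (21, 27, 22, 17, 37), (21, 27, 22, 2, 19), (21, 27, 22, 23, 7), (21, 27, 22, 32, 7), (21, 27, 22, 5, 40), (21, 27, 22, 9, 1), (21, 7, 16, 17, 37), (21, 7, 16, 2, 19), (21, 7, 16, 23, 7), (21, 7, 16, 32, 7), (21, 7, 16, 5, 40), (21, 7, 16, 9, 1), (9, 1, 25, 17, 5), (9, 20, 33, 17, 5), (9, 31, 25, 17, 5)}.
π_{E, C} gives {(21, 16), (21, 19), (21, 22), (9, 25), (9, 33)} (16 duplicate(s) eliminated).
Filtering on E <= C leaves {(21, 22), (9, 25), (9, 33)}.
π_{C, E} gives {(22, 21), (25, 9), (33, 9)}.

{(22, 21), (25, 9), (33, 9)}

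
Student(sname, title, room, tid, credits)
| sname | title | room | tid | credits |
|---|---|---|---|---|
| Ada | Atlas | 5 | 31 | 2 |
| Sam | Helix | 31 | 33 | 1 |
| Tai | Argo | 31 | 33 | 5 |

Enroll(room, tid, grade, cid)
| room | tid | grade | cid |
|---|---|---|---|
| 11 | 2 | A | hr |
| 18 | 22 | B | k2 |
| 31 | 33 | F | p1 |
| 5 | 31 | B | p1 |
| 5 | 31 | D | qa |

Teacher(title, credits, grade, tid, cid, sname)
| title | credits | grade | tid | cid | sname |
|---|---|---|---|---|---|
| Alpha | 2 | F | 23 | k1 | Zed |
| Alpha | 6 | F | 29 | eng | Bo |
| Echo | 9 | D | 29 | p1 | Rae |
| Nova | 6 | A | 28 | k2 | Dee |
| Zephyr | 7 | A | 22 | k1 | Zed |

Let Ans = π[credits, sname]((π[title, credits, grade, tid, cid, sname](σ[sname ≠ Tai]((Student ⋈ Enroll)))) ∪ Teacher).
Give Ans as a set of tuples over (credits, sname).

{(1, Sam), (2, Ada), (2, Zed), (6, Bo), (6, Dee), (7, Zed), (9, Rae)}

Joining Student and Enroll on room, tid yields {(Ada, Atlas, 5, 31, 2, B, p1), (Ada, Atlas, 5, 31, 2, D, qa), (Sam, Helix, 31, 33, 1, F, p1), (Tai, Argo, 31, 33, 5, F, p1)}.
Apply σ_{sname ≠ Tai}; surviving tuples: {(Ada, Atlas, 5, 31, 2, B, p1), (Ada, Atlas, 5, 31, 2, D, qa), (Sam, Helix, 31, 33, 1, F, p1)}
π_{title, credits, grade, tid, cid, sname} gives {(Atlas, 2, B, 31, p1, Ada), (Atlas, 2, D, 31, qa, Ada), (Helix, 1, F, 33, p1, Sam)}.
Taking the union: {(Alpha, 2, F, 23, k1, Zed), (Alpha, 6, F, 29, eng, Bo), (Atlas, 2, B, 31, p1, Ada), (Atlas, 2, D, 31, qa, Ada), (Echo, 9, D, 29, p1, Rae), (Helix, 1, F, 33, p1, Sam), (Nova, 6, A, 28, k2, Dee), (Zephyr, 7, A, 22, k1, Zed)}
π_{credits, sname} gives {(1, Sam), (2, Ada), (2, Zed), (6, Bo), (6, Dee), (7, Zed), (9, Rae)} (1 duplicate(s) eliminated).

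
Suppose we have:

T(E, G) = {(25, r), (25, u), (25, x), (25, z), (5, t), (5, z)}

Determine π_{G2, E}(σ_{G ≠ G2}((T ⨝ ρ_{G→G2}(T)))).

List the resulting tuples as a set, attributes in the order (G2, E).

ρ[G→G2]: schema becomes (E, G2); tuples unchanged.
T ⋈ ρ_{G→G2}(T) (natural join on E): {(25, r, r), (25, r, u), (25, r, x), (25, r, z), (25, u, r), (25, u, u), (25, u, x), (25, u, z), (25, x, r), (25, x, u), (25, x, x), (25, x, z), (25, z, r), (25, z, u), (25, z, x), (25, z, z), (5, t, t), (5, t, z), (5, z, t), (5, z, z)}
Apply σ_{G ≠ G2}; surviving tuples: {(25, r, u), (25, r, x), (25, r, z), (25, u, r), (25, u, x), (25, u, z), (25, x, r), (25, x, u), (25, x, z), (25, z, r), (25, z, u), (25, z, x), (5, t, z), (5, z, t)}
Keep only column(s) G2, E (8 duplicate(s) eliminated): {(r, 25), (t, 5), (u, 25), (x, 25), (z, 25), (z, 5)}

{(r, 25), (t, 5), (u, 25), (x, 25), (z, 25), (z, 5)}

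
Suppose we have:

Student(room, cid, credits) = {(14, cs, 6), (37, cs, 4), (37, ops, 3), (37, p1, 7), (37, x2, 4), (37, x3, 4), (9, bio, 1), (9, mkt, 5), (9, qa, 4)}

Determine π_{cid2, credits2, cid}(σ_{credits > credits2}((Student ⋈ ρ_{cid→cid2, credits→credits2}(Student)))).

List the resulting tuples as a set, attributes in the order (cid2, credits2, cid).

{(bio, 1, mkt), (bio, 1, qa), (cs, 4, p1), (ops, 3, cs), (ops, 3, p1), (ops, 3, x2), (ops, 3, x3), (qa, 4, mkt), (x2, 4, p1), (x3, 4, p1)}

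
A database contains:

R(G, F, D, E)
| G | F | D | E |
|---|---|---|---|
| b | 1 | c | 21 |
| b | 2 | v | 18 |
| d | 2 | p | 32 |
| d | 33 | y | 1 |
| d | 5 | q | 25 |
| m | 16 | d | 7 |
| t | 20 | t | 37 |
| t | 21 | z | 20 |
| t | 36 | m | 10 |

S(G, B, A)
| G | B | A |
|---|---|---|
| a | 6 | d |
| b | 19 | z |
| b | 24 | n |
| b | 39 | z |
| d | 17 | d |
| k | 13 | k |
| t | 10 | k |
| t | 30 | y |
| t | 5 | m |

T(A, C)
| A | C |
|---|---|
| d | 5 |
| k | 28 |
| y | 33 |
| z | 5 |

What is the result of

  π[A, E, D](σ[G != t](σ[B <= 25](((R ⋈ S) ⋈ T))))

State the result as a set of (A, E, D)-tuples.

{(d, 1, y), (d, 25, q), (d, 32, p), (z, 18, v), (z, 21, c)}

Joining R and S on G yields {(b, 1, c, 21, 19, z), (b, 1, c, 21, 24, n), (b, 1, c, 21, 39, z), (b, 2, v, 18, 19, z), (b, 2, v, 18, 24, n), (b, 2, v, 18, 39, z), (d, 2, p, 32, 17, d), (d, 33, y, 1, 17, d), (d, 5, q, 25, 17, d), (t, 20, t, 37, 10, k), (t, 20, t, 37, 30, y), (t, 20, t, 37, 5, m), (t, 21, z, 20, 10, k), (t, 21, z, 20, 30, y), (t, 21, z, 20, 5, m), (t, 36, m, 10, 10, k), (t, 36, m, 10, 30, y), (t, 36, m, 10, 5, m)}.
Joining (R ⋈ S) and T on A yields {(b, 1, c, 21, 19, z, 5), (b, 1, c, 21, 39, z, 5), (b, 2, v, 18, 19, z, 5), (b, 2, v, 18, 39, z, 5), (d, 2, p, 32, 17, d, 5), (d, 33, y, 1, 17, d, 5), (d, 5, q, 25, 17, d, 5), (t, 20, t, 37, 10, k, 28), (t, 20, t, 37, 30, y, 33), (t, 21, z, 20, 10, k, 28), (t, 21, z, 20, 30, y, 33), (t, 36, m, 10, 10, k, 28), (t, 36, m, 10, 30, y, 33)}.
Apply σ_{B <= 25}; surviving tuples: {(b, 1, c, 21, 19, z, 5), (b, 2, v, 18, 19, z, 5), (d, 2, p, 32, 17, d, 5), (d, 33, y, 1, 17, d, 5), (d, 5, q, 25, 17, d, 5), (t, 20, t, 37, 10, k, 28), (t, 21, z, 20, 10, k, 28), (t, 36, m, 10, 10, k, 28)}
Apply σ_{G != t}; surviving tuples: {(b, 1, c, 21, 19, z, 5), (b, 2, v, 18, 19, z, 5), (d, 2, p, 32, 17, d, 5), (d, 33, y, 1, 17, d, 5), (d, 5, q, 25, 17, d, 5)}
Projecting to A, E, D: {(d, 1, y), (d, 25, q), (d, 32, p), (z, 18, v), (z, 21, c)}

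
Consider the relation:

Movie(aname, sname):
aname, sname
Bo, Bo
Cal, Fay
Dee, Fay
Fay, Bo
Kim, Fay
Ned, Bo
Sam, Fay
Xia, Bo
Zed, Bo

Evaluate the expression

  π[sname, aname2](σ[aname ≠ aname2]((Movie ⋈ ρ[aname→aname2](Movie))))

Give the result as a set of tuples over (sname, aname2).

{(Bo, Bo), (Bo, Fay), (Bo, Ned), (Bo, Xia), (Bo, Zed), (Fay, Cal), (Fay, Dee), (Fay, Kim), (Fay, Sam)}

ρ[aname→aname2]: schema becomes (aname2, sname); tuples unchanged.
Movie ⋈ ρ[aname→aname2](Movie) (natural join on sname): {(Bo, Bo, Bo), (Bo, Bo, Fay), (Bo, Bo, Ned), (Bo, Bo, Xia), (Bo, Bo, Zed), (Cal, Fay, Cal), (Cal, Fay, Dee), (Cal, Fay, Kim), (Cal, Fay, Sam), (Dee, Fay, Cal), (Dee, Fay, Dee), (Dee, Fay, Kim), (Dee, Fay, Sam), (Fay, Bo, Bo), (Fay, Bo, Fay), (Fay, Bo, Ned), (Fay, Bo, Xia), (Fay, Bo, Zed), (Kim, Fay, Cal), (Kim, Fay, Dee), (Kim, Fay, Kim), (Kim, Fay, Sam), (Ned, Bo, Bo), (Ned, Bo, Fay), (Ned, Bo, Ned), (Ned, Bo, Xia), (Ned, Bo, Zed), (Sam, Fay, Cal), (Sam, Fay, Dee), (Sam, Fay, Kim), (Sam, Fay, Sam), (Xia, Bo, Bo), (Xia, Bo, Fay), (Xia, Bo, Ned), (Xia, Bo, Xia), (Xia, Bo, Zed), (Zed, Bo, Bo), (Zed, Bo, Fay), (Zed, Bo, Ned), (Zed, Bo, Xia), (Zed, Bo, Zed)}
σ[aname ≠ aname2]: keep tuples satisfying aname ≠ aname2 → {(Bo, Bo, Fay), (Bo, Bo, Ned), (Bo, Bo, Xia), (Bo, Bo, Zed), (Cal, Fay, Dee), (Cal, Fay, Kim), (Cal, Fay, Sam), (Dee, Fay, Cal), (Dee, Fay, Kim), (Dee, Fay, Sam), (Fay, Bo, Bo), (Fay, Bo, Ned), (Fay, Bo, Xia), (Fay, Bo, Zed), (Kim, Fay, Cal), (Kim, Fay, Dee), (Kim, Fay, Sam), (Ned, Bo, Bo), (Ned, Bo, Fay), (Ned, Bo, Xia), (Ned, Bo, Zed), (Sam, Fay, Cal), (Sam, Fay, Dee), (Sam, Fay, Kim), (Xia, Bo, Bo), (Xia, Bo, Fay), (Xia, Bo, Ned), (Xia, Bo, Zed), (Zed, Bo, Bo), (Zed, Bo, Fay), (Zed, Bo, Ned), (Zed, Bo, Xia)}
π[sname, aname2]: project onto (sname, aname2) (23 duplicate(s) eliminated) → {(Bo, Bo), (Bo, Fay), (Bo, Ned), (Bo, Xia), (Bo, Zed), (Fay, Cal), (Fay, Dee), (Fay, Kim), (Fay, Sam)}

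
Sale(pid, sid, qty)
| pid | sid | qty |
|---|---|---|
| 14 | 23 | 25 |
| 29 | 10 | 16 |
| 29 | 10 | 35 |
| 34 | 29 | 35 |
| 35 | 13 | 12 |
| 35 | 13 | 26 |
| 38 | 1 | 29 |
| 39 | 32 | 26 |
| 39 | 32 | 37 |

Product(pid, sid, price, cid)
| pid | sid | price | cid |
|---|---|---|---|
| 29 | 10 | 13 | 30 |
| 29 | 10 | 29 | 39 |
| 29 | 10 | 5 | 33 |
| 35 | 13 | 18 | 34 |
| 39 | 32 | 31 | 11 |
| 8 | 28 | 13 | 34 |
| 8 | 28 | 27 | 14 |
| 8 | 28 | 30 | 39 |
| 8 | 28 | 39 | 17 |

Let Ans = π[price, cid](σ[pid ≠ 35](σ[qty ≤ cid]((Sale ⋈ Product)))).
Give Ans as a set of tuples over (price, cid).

Natural join on pid, sid: {(29, 10, 16, 13, 30), (29, 10, 16, 29, 39), (29, 10, 16, 5, 33), (29, 10, 35, 13, 30), (29, 10, 35, 29, 39), (29, 10, 35, 5, 33), (35, 13, 12, 18, 34), (35, 13, 26, 18, 34), (39, 32, 26, 31, 11), (39, 32, 37, 31, 11)}
σ[qty ≤ cid]: keep tuples satisfying qty ≤ cid → {(29, 10, 16, 13, 30), (29, 10, 16, 29, 39), (29, 10, 16, 5, 33), (29, 10, 35, 29, 39), (35, 13, 12, 18, 34), (35, 13, 26, 18, 34)}
σ[pid ≠ 35]: keep tuples satisfying pid ≠ 35 → {(29, 10, 16, 13, 30), (29, 10, 16, 29, 39), (29, 10, 16, 5, 33), (29, 10, 35, 29, 39)}
π_{price, cid} gives {(13, 30), (29, 39), (5, 33)} (1 duplicate(s) eliminated).

{(13, 30), (29, 39), (5, 33)}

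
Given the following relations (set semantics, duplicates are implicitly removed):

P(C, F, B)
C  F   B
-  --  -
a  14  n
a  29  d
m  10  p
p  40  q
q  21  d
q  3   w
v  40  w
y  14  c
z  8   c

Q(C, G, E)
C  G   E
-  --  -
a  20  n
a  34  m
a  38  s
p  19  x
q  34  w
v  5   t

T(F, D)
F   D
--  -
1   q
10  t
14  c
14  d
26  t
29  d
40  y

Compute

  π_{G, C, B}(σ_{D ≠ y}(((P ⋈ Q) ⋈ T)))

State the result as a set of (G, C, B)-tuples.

{(20, a, d), (20, a, n), (34, a, d), (34, a, n), (38, a, d), (38, a, n)}

Joining P and Q on C yields {(a, 14, n, 20, n), (a, 14, n, 34, m), (a, 14, n, 38, s), (a, 29, d, 20, n), (a, 29, d, 34, m), (a, 29, d, 38, s), (p, 40, q, 19, x), (q, 21, d, 34, w), (q, 3, w, 34, w), (v, 40, w, 5, t)}.
Joining (P ⋈ Q) and T on F yields {(a, 14, n, 20, n, c), (a, 14, n, 20, n, d), (a, 14, n, 34, m, c), (a, 14, n, 34, m, d), (a, 14, n, 38, s, c), (a, 14, n, 38, s, d), (a, 29, d, 20, n, d), (a, 29, d, 34, m, d), (a, 29, d, 38, s, d), (p, 40, q, 19, x, y), (v, 40, w, 5, t, y)}.
Filtering on D ≠ y leaves {(a, 14, n, 20, n, c), (a, 14, n, 20, n, d), (a, 14, n, 34, m, c), (a, 14, n, 34, m, d), (a, 14, n, 38, s, c), (a, 14, n, 38, s, d), (a, 29, d, 20, n, d), (a, 29, d, 34, m, d), (a, 29, d, 38, s, d)}.
π[G, C, B]: project onto (G, C, B) (3 duplicate(s) eliminated) → {(20, a, d), (20, a, n), (34, a, d), (34, a, n), (38, a, d), (38, a, n)}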